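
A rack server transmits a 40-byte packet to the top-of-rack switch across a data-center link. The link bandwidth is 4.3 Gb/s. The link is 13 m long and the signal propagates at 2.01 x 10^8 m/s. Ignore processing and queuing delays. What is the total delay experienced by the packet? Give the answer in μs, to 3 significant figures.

0.139 μs

L = 40 × 8 = 320 bits.
Transmission delay = L/R = 320 / 4300000000 = 0.0744186 μs.
Propagation delay = d/s = 13 m / 2.01e+08 m/s = 0.0646766 μs.
Total = 0.139 μs.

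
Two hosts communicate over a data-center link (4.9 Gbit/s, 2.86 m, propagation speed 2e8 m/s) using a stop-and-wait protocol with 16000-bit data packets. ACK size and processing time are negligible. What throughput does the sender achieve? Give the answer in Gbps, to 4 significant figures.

t_tx = L/R = 16000/4900000000 = 3.26531e-06 s.
t_prop = 2.86/200000000 = 1.43e-08 s; RTT = 2.86e-08 s.
Cycle = t_tx + RTT = 3.29391e-06 s.
Throughput = L / cycle = 16000 / 3.29391e-06 = 4.857 Gbps.

4.857 Gbps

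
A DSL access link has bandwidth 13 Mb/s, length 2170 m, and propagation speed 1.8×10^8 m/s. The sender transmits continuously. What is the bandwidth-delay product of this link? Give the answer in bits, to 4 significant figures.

Propagation delay = 2170 / 180000000 = 1.20556e-05 s.
BDP = R × t_prop = 13000000 × 1.20556e-05 = 156.722 bits.

156.7 bits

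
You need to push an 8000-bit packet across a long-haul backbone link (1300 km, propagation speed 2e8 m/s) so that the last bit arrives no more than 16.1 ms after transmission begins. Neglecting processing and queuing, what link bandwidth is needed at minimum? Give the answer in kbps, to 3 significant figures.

Propagation delay = 1300000 / 200000000 = 6.5 ms.
Transmission budget = 16.1 − 6.5 = 9.6 ms.
R ≥ L / t_tx = 8000 bits / 0.0096 s = 833 kbps.

833 kbps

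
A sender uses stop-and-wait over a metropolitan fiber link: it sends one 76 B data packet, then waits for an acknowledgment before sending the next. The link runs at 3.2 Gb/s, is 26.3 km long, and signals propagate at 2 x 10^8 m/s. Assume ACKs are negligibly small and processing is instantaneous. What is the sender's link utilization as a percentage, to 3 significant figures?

0.0722 %

t_tx = L/R = 608/3200000000 = 1.9e-07 s.
t_prop = 26300/200000000 = 0.0001315 s; RTT = 0.000263 s.
Cycle = t_tx + RTT = 0.00026319 s.
Utilization = t_tx / cycle = 1.9e-07/0.00026319 = 0.0722 %.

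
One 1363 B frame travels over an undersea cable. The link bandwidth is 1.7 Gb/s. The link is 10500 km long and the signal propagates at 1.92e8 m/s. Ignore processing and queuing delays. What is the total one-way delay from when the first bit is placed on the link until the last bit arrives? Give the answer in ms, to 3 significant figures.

54.7 ms

L = 1363 × 8 = 10904 bits.
Transmission delay = L/R = 10904 / 1700000000 = 0.00641412 ms.
Propagation delay = d/s = 10500000 m / 192000000 m/s = 54.6875 ms.
Total = 54.7 ms.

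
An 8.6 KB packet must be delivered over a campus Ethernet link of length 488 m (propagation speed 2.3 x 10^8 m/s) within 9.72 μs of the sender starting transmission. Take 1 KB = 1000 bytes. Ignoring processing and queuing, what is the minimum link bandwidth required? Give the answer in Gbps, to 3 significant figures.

9.05 Gbps

L = 68800 bits.
Propagation delay = 488 / 2.3e+08 = 2.12174 μs.
Transmission budget = 9.72 − 2.12174 = 7.59826 μs.
R ≥ L / t_tx = 68800 bits / 7.59826e-06 s = 9.05 Gbps.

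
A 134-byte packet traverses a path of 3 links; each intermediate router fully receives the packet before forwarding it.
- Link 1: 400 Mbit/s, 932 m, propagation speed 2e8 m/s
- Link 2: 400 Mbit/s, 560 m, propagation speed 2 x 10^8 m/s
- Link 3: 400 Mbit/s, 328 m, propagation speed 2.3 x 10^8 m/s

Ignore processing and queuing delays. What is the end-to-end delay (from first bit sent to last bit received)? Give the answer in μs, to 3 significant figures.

16.9 μs

L = 134 × 8 = 1072 bits.
Transmission delay per hop = L/R = 1072/400000000 = 2.68 μs; 3 hops → 8.04 μs.
Propagation delays (d/s per hop): 4.66, 2.8, 1.42609 μs; sum = 8.88609 μs.
End-to-end = 16.9 μs.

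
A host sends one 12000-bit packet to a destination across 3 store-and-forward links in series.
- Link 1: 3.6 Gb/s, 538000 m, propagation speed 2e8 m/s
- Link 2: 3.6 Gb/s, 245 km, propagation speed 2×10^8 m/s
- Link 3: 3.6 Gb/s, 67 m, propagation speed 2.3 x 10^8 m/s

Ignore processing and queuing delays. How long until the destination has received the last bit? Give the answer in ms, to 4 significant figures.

3.925 ms

Transmission delay per hop = L/R = 12000/3600000000 = 0.00333333 ms; 3 hops → 0.01 ms.
Propagation delays (d/s per hop): 2.69, 1.225, 0.000291304 ms; sum = 3.91529 ms.
End-to-end = 3.925 ms.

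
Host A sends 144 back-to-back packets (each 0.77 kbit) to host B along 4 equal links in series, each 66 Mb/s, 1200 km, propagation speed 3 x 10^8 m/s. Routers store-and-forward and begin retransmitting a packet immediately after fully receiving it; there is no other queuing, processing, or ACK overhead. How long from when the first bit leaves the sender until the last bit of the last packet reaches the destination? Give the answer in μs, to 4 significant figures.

Per-hop transmission t_tx = L/R = 770/66000000 = 11.6667 μs.
Per-hop propagation t_prop = 1200000/300000000 = 4000 μs.
Pipeline fill: first packet needs 4·t_tx to clear all hops; remaining 143 packets each add one t_tx.
Total = (4+144-1)·t_tx + 4·t_prop = 147·11.6667 + 4·4000 = 17720 μs.

17720 μs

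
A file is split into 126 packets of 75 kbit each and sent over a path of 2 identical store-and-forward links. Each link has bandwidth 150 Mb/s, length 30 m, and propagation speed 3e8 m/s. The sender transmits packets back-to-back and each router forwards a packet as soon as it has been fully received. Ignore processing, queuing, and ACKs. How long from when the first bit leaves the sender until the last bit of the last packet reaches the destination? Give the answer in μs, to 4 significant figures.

63500 μs

Per-hop transmission t_tx = L/R = 75000/150000000 = 500 μs.
Per-hop propagation t_prop = 30/300000000 = 0.1 μs.
Pipeline fill: first packet needs 2·t_tx to clear all hops; remaining 125 packets each add one t_tx.
Total = (2+126-1)·t_tx + 2·t_prop = 127·500 + 2·0.1 = 63500 μs.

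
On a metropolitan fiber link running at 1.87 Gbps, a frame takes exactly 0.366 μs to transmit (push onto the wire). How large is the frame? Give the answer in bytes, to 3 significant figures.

85.6 bytes

L = R × t_tx = 1870000000 b/s × 3.66e-07 s = 684.42 bits.
In bytes: 684.42 / 8 = 85.6 bytes.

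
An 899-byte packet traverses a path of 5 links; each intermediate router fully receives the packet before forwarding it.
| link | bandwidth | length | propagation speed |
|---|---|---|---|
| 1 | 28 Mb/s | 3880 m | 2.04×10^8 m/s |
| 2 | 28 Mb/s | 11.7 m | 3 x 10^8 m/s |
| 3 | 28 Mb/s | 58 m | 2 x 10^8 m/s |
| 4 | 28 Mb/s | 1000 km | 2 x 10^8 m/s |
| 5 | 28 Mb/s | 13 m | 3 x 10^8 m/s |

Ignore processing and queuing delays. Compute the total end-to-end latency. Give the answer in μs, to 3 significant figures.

L = 899 × 8 = 7192 bits.
Transmission delay per hop = L/R = 7192/28000000 = 256.857 μs; 5 hops → 1284.29 μs.
Propagation delays (d/s per hop): 19.0196, 0.039, 0.29, 5000, 0.0433333 μs; sum = 5019.39 μs.
End-to-end = 6300 μs.

6300 μs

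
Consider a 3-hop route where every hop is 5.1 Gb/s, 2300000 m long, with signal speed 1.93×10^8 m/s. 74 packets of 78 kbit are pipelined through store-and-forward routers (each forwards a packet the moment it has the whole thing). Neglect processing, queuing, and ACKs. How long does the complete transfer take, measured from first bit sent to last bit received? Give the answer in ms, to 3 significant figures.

Per-hop transmission t_tx = L/R = 78000/5100000000 = 0.0152941 ms.
Per-hop propagation t_prop = 2300000/193000000 = 11.9171 ms.
Pipeline fill: first packet needs 3·t_tx to clear all hops; remaining 73 packets each add one t_tx.
Total = (3+74-1)·t_tx + 3·t_prop = 76·0.0152941 + 3·11.9171 = 36.9 ms.

36.9 ms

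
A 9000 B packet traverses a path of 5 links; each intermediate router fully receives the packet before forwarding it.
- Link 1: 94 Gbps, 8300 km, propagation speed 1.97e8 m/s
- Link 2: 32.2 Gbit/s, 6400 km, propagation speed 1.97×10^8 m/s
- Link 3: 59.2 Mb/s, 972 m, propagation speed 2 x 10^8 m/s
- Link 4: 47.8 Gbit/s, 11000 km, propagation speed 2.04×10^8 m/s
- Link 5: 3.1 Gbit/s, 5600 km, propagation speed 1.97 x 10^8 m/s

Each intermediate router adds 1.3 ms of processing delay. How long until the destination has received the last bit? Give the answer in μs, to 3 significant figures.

163000 μs

L = 9000 × 8 = 72000 bits.
Transmission delays (L/R per hop): 0.765957, 2.23602, 1216.22, 1.50628, 23.2258 μs; sum = 1243.95 μs.
Propagation delays (d/s per hop): 42132, 32487.3, 4.86, 53921.6, 28426.4 μs; sum = 156972 μs.
Processing at 4 router(s): 4 × 1.3 ms = 5200 μs.
End-to-end = 163000 μs.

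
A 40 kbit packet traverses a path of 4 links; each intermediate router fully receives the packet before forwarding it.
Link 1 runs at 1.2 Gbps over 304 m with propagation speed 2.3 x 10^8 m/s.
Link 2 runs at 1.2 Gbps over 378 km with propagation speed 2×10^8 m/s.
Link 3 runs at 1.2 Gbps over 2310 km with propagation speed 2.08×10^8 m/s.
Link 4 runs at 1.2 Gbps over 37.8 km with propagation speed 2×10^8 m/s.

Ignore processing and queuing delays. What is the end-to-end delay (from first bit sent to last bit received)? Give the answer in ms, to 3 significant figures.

13.3 ms

L = 40000 bits.
Transmission delay per hop = L/R = 40000/1200000000 = 0.0333333 ms; 4 hops → 0.133333 ms.
Propagation delays (d/s per hop): 0.00132174, 1.89, 11.1058, 0.189 ms; sum = 13.1861 ms.
End-to-end = 13.3 ms.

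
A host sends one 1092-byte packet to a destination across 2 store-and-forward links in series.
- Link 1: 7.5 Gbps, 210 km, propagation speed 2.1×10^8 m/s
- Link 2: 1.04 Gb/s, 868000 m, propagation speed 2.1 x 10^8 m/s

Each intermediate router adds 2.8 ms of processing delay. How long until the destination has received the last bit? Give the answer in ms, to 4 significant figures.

7.943 ms

L = 1092 × 8 = 8736 bits.
Transmission delays (L/R per hop): 0.0011648, 0.0084 ms; sum = 0.0095648 ms.
Propagation delays (d/s per hop): 1, 4.13333 ms; sum = 5.13333 ms.
Processing at 1 router(s): 1 × 2.8 ms = 2.8 ms.
End-to-end = 7.943 ms.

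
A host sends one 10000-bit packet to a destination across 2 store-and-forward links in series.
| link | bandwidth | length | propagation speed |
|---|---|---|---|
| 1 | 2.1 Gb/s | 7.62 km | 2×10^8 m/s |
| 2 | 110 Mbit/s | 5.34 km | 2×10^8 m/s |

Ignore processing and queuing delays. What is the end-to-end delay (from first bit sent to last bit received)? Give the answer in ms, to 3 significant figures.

0.160 ms

Transmission delays (L/R per hop): 0.0047619, 0.0909091 ms; sum = 0.095671 ms.
Propagation delays (d/s per hop): 0.0381, 0.0267 ms; sum = 0.0648 ms.
End-to-end = 0.160 ms.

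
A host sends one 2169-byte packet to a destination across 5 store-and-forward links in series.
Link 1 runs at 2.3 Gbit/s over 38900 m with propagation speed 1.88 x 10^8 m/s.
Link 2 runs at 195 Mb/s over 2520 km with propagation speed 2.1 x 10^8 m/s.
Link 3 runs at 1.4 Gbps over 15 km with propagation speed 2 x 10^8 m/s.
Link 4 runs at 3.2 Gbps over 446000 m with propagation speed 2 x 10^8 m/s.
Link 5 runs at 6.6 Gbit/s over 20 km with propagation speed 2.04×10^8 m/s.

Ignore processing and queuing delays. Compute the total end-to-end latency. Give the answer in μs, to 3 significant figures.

14700 μs

L = 2169 × 8 = 17352 bits.
Transmission delays (L/R per hop): 7.54435, 88.9846, 12.3943, 5.4225, 2.62909 μs; sum = 116.975 μs.
Propagation delays (d/s per hop): 206.915, 12000, 75, 2230, 98.0392 μs; sum = 14610 μs.
End-to-end = 14700 μs.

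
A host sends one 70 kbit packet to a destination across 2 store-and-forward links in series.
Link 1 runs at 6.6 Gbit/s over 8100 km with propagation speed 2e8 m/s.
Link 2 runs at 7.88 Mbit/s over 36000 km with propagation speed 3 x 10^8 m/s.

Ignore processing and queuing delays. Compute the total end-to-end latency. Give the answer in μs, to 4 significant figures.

169400 μs

L = 70000 bits.
Transmission delays (L/R per hop): 10.6061, 8883.25 μs; sum = 8893.85 μs.
Propagation delays (d/s per hop): 40500, 120000 μs; sum = 160500 μs.
End-to-end = 169400 μs.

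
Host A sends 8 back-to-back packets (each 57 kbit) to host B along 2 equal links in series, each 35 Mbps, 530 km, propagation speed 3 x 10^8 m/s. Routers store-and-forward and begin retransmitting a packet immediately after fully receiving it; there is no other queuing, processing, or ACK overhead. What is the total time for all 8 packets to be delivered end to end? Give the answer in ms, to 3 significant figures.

Per-hop transmission t_tx = L/R = 57000/35000000 = 1.62857 ms.
Per-hop propagation t_prop = 530000/300000000 = 1.76667 ms.
Pipeline fill: first packet needs 2·t_tx to clear all hops; remaining 7 packets each add one t_tx.
Total = (2+8-1)·t_tx + 2·t_prop = 9·1.62857 + 2·1.76667 = 18.2 ms.

18.2 ms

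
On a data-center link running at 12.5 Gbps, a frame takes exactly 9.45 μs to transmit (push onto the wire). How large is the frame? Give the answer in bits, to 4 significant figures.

118100 bits

L = R × t_tx = 12500000000 b/s × 9.45e-06 s = 118125 bits.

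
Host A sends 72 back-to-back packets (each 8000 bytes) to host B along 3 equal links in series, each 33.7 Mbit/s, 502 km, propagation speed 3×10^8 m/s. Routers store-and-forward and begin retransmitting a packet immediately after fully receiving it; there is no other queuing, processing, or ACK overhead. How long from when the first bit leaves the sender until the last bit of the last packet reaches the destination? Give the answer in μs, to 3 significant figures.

Per-hop transmission t_tx = L/R = 64000/33700000 = 1899.11 μs.
Per-hop propagation t_prop = 502000/300000000 = 1673.33 μs.
Pipeline fill: first packet needs 3·t_tx to clear all hops; remaining 71 packets each add one t_tx.
Total = (3+72-1)·t_tx + 3·t_prop = 74·1899.11 + 3·1673.33 = 146000 μs.

146000 μs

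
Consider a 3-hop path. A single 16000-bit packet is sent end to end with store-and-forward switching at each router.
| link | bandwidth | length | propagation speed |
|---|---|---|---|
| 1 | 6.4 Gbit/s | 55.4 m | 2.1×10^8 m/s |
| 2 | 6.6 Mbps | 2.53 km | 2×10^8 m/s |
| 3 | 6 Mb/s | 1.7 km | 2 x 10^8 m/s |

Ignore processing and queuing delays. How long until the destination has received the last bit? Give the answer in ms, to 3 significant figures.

5.11 ms

Transmission delays (L/R per hop): 0.0025, 2.42424, 2.66667 ms; sum = 5.09341 ms.
Propagation delays (d/s per hop): 0.00026381, 0.01265, 0.0085 ms; sum = 0.0214138 ms.
End-to-end = 5.11 ms.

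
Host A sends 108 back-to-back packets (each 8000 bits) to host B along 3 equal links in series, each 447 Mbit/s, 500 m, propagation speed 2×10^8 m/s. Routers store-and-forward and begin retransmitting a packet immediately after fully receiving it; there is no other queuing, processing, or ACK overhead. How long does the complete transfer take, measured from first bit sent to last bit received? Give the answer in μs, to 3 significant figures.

1980 μs

Per-hop transmission t_tx = L/R = 8000/447000000 = 17.8971 μs.
Per-hop propagation t_prop = 500/200000000 = 2.5 μs.
Pipeline fill: first packet needs 3·t_tx to clear all hops; remaining 107 packets each add one t_tx.
Total = (3+108-1)·t_tx + 3·t_prop = 110·17.8971 + 3·2.5 = 1980 μs.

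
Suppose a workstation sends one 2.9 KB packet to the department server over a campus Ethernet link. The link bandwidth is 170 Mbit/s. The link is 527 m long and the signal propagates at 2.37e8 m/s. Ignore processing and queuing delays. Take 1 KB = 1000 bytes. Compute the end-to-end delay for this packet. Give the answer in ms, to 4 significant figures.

0.1387 ms

L = 23200 bits.
Transmission delay = L/R = 23200 / 170000000 = 0.136471 ms.
Propagation delay = d/s = 527 m / 237000000 m/s = 0.00222363 ms.
Total = 0.1387 ms.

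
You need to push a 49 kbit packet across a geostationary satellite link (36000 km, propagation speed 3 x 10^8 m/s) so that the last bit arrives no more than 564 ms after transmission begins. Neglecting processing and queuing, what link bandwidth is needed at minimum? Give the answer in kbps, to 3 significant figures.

110 kbps

Propagation delay = 36000000 / 300000000 = 120 ms.
Transmission budget = 564 − 120 = 444 ms.
R ≥ L / t_tx = 49000 bits / 0.444 s = 110 kbps.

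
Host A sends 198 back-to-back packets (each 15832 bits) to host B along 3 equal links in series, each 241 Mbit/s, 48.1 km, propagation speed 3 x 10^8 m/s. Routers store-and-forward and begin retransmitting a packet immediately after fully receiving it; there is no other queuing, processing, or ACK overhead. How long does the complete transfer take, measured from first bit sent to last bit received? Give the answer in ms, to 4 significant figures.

Per-hop transmission t_tx = L/R = 15832/241000000 = 0.0656929 ms.
Per-hop propagation t_prop = 48100/300000000 = 0.160333 ms.
Pipeline fill: first packet needs 3·t_tx to clear all hops; remaining 197 packets each add one t_tx.
Total = (3+198-1)·t_tx + 3·t_prop = 200·0.0656929 + 3·0.160333 = 13.62 ms.

13.62 ms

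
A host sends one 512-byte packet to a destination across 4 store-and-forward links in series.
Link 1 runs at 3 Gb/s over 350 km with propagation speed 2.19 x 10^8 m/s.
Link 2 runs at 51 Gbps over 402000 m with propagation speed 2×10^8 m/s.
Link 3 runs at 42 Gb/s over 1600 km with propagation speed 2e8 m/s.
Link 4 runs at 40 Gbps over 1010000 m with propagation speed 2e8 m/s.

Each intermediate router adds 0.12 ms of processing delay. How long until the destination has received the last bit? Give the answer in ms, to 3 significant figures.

L = 512 × 8 = 4096 bits.
Transmission delays (L/R per hop): 0.00136533, 8.03137e-05, 9.75238e-05, 0.0001024 ms; sum = 0.00164557 ms.
Propagation delays (d/s per hop): 1.59817, 2.01, 8, 5.05 ms; sum = 16.6582 ms.
Processing at 3 router(s): 3 × 0.12 ms = 0.36 ms.
End-to-end = 17.0 ms.

17.0 ms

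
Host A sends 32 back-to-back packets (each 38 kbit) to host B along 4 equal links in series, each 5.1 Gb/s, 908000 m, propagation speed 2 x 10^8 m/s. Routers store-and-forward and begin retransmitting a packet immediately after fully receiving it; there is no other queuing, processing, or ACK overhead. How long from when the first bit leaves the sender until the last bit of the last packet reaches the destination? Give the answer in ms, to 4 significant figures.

Per-hop transmission t_tx = L/R = 38000/5100000000 = 0.00745098 ms.
Per-hop propagation t_prop = 908000/200000000 = 4.54 ms.
Pipeline fill: first packet needs 4·t_tx to clear all hops; remaining 31 packets each add one t_tx.
Total = (4+32-1)·t_tx + 4·t_prop = 35·0.00745098 + 4·4.54 = 18.42 ms.

18.42 ms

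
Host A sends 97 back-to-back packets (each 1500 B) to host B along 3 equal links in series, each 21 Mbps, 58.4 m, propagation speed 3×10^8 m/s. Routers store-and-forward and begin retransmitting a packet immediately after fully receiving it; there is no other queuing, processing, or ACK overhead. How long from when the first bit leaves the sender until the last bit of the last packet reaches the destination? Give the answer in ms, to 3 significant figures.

Per-hop transmission t_tx = L/R = 12000/21000000 = 0.571429 ms.
Per-hop propagation t_prop = 58.4/300000000 = 0.000194667 ms.
Pipeline fill: first packet needs 3·t_tx to clear all hops; remaining 96 packets each add one t_tx.
Total = (3+97-1)·t_tx + 3·t_prop = 99·0.571429 + 3·0.000194667 = 56.6 ms.

56.6 ms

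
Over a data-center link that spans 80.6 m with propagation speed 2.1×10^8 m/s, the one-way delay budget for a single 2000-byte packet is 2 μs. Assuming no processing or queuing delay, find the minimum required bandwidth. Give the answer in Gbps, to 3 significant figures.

L = 16000 bits.
Propagation delay = 80.6 / 210000000 = 0.38381 μs.
Transmission budget = 2 − 0.38381 = 1.61619 μs.
R ≥ L / t_tx = 16000 bits / 1.61619e-06 s = 9.90 Gbps.

9.90 Gbps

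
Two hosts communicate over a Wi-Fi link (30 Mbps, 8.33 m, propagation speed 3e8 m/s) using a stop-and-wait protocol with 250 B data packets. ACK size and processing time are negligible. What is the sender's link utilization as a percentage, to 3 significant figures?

99.9 %

t_tx = L/R = 2000/30000000 = 6.66667e-05 s.
t_prop = 8.33/300000000 = 2.77667e-08 s; RTT = 5.55333e-08 s.
Cycle = t_tx + RTT = 6.67222e-05 s.
Utilization = t_tx / cycle = 6.66667e-05/6.67222e-05 = 99.9 %.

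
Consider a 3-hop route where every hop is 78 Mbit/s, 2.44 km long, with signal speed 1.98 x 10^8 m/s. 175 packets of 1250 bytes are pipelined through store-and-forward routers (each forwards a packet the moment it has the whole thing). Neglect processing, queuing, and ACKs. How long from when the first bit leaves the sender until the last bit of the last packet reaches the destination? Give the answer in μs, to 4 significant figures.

22730 μs

Per-hop transmission t_tx = L/R = 10000/78000000 = 128.205 μs.
Per-hop propagation t_prop = 2440/198000000 = 12.3232 μs.
Pipeline fill: first packet needs 3·t_tx to clear all hops; remaining 174 packets each add one t_tx.
Total = (3+175-1)·t_tx + 3·t_prop = 177·128.205 + 3·12.3232 = 22730 μs.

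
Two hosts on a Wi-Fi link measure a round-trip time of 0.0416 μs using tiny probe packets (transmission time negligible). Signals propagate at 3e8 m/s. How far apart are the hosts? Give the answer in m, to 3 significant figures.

6.24 m

One-way propagation = RTT/2 = 0.0208 μs.
d = s × t = 300000000 × 2.08e-08 = 6.24 m.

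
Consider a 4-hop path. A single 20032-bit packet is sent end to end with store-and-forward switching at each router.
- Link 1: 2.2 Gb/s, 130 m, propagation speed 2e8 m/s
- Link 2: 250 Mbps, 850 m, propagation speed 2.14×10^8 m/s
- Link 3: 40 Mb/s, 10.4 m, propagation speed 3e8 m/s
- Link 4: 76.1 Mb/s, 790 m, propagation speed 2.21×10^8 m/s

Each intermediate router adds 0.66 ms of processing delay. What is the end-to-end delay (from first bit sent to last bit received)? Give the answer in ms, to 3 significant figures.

Transmission delays (L/R per hop): 0.00910545, 0.080128, 0.5008, 0.263233 ms; sum = 0.853266 ms.
Propagation delays (d/s per hop): 0.00065, 0.00397196, 3.46667e-05, 0.00357466 ms; sum = 0.00823129 ms.
Processing at 3 router(s): 3 × 0.66 ms = 1.98 ms.
End-to-end = 2.84 ms.

2.84 ms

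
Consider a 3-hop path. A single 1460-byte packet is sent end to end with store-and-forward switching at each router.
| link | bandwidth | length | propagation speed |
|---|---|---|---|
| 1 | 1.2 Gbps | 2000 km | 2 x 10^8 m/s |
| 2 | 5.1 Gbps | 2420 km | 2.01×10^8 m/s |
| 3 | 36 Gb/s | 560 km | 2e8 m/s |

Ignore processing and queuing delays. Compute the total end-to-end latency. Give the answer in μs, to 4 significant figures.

24850 μs

L = 1460 × 8 = 11680 bits.
Transmission delays (L/R per hop): 9.73333, 2.2902, 0.324444 μs; sum = 12.348 μs.
Propagation delays (d/s per hop): 10000, 12039.8, 2800 μs; sum = 24839.8 μs.
End-to-end = 24850 μs.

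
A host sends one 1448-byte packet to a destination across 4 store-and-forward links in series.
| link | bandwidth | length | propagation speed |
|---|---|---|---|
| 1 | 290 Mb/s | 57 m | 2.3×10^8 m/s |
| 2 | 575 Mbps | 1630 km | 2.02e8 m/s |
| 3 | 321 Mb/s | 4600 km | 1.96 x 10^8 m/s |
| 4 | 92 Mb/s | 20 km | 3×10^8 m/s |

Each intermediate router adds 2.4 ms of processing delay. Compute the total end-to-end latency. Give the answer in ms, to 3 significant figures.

L = 1448 × 8 = 11584 bits.
Transmission delays (L/R per hop): 0.0399448, 0.0201461, 0.0360872, 0.125913 ms; sum = 0.222091 ms.
Propagation delays (d/s per hop): 0.000247826, 8.06931, 23.4694, 0.0666667 ms; sum = 31.6056 ms.
Processing at 3 router(s): 3 × 2.4 ms = 7.2 ms.
End-to-end = 39.0 ms.

39.0 ms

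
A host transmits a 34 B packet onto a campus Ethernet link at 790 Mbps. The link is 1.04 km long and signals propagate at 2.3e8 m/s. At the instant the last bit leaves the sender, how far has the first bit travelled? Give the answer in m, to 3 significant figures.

79.2 m

t_tx = L/R = 272/790000000 = 3.44304e-07 s.
Distance = s × t_tx = 2.3e+08 × 3.44304e-07 = 79.2 m.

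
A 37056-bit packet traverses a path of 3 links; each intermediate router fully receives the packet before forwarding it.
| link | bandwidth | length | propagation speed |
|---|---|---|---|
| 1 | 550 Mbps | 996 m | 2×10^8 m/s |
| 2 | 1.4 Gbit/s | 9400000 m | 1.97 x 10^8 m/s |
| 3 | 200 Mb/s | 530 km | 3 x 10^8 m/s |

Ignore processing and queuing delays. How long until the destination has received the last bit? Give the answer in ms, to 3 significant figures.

49.8 ms

Transmission delays (L/R per hop): 0.0673745, 0.0264686, 0.18528 ms; sum = 0.279123 ms.
Propagation delays (d/s per hop): 0.00498, 47.7157, 1.76667 ms; sum = 49.4874 ms.
End-to-end = 49.8 ms.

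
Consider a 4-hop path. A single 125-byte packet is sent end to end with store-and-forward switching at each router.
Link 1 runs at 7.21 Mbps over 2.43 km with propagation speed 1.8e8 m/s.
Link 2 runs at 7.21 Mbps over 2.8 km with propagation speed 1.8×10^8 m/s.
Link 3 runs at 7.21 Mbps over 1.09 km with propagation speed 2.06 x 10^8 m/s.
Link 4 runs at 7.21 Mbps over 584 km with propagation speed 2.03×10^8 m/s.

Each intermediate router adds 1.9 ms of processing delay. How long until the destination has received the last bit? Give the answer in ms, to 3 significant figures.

L = 125 × 8 = 1000 bits.
Transmission delay per hop = L/R = 1000/7210000 = 0.138696 ms; 4 hops → 0.554785 ms.
Propagation delays (d/s per hop): 0.0135, 0.0155556, 0.00529126, 2.87685 ms; sum = 2.91119 ms.
Processing at 3 router(s): 3 × 1.9 ms = 5.7 ms.
End-to-end = 9.17 ms.

9.17 ms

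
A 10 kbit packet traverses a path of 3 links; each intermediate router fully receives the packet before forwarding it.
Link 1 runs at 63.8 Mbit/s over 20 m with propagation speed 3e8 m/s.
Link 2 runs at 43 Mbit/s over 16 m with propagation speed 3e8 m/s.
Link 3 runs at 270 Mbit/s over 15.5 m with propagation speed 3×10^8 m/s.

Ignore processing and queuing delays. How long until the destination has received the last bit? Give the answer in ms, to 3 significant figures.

0.427 ms

L = 10000 bits.
Transmission delays (L/R per hop): 0.15674, 0.232558, 0.037037 ms; sum = 0.426335 ms.
Propagation delays (d/s per hop): 6.66667e-05, 5.33333e-05, 5.16667e-05 ms; sum = 0.000171667 ms.
End-to-end = 0.427 ms.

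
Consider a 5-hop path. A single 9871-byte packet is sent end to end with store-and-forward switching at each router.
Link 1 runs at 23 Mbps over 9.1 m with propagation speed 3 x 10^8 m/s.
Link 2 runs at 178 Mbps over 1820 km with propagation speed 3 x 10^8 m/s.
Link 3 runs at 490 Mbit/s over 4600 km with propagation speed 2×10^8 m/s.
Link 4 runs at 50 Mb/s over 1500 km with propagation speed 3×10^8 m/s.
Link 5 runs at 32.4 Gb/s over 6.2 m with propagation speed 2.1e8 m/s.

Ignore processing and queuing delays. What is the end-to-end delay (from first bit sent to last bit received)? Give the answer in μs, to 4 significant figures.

39690 μs

L = 9871 × 8 = 78968 bits.
Transmission delays (L/R per hop): 3433.39, 443.64, 161.159, 1579.36, 2.43728 μs; sum = 5619.99 μs.
Propagation delays (d/s per hop): 0.0303333, 6066.67, 23000, 5000, 0.0295238 μs; sum = 34066.7 μs.
End-to-end = 39690 μs.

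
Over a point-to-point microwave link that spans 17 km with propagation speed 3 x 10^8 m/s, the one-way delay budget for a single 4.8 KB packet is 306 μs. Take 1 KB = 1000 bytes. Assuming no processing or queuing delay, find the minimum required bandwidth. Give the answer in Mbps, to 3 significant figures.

L = 38400 bits.
Propagation delay = 17000 / 300000000 = 56.6667 μs.
Transmission budget = 306 − 56.6667 = 249.333 μs.
R ≥ L / t_tx = 38400 bits / 0.000249333 s = 154 Mbps.

154 Mbps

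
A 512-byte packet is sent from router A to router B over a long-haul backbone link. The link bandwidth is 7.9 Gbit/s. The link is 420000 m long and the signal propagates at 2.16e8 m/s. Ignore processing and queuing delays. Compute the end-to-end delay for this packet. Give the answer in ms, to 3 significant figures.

1.94 ms

L = 512 × 8 = 4096 bits.
Transmission delay = L/R = 4096 / 7900000000 = 0.000518481 ms.
Propagation delay = d/s = 420000 m / 216000000 m/s = 1.94444 ms.
Total = 1.94 ms.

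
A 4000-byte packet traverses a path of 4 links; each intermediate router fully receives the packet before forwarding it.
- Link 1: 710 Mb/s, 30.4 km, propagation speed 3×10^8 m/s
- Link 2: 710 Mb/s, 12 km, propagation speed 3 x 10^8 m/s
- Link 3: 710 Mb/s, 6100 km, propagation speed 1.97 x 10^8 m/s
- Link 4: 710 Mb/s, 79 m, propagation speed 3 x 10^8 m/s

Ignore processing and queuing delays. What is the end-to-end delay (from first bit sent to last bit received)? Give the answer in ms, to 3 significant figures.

L = 4000 × 8 = 32000 bits.
Transmission delay per hop = L/R = 32000/710000000 = 0.0450704 ms; 4 hops → 0.180282 ms.
Propagation delays (d/s per hop): 0.101333, 0.04, 30.9645, 0.000263333 ms; sum = 31.1061 ms.
End-to-end = 31.3 ms.

31.3 ms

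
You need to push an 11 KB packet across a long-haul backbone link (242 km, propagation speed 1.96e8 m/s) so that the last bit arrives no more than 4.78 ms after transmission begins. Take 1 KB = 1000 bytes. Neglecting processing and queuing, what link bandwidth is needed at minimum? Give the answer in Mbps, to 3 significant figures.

24.8 Mbps

L = 88000 bits.
Propagation delay = 242000 / 196000000 = 1.23469 ms.
Transmission budget = 4.78 − 1.23469 = 3.54531 ms.
R ≥ L / t_tx = 88000 bits / 0.00354531 s = 24.8 Mbps.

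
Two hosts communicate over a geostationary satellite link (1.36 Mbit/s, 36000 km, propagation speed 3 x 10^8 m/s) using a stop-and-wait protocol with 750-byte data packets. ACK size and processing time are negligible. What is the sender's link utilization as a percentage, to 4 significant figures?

t_tx = L/R = 6000/1360000 = 0.00441176 s.
t_prop = 36000000/300000000 = 0.12 s; RTT = 0.24 s.
Cycle = t_tx + RTT = 0.244412 s.
Utilization = t_tx / cycle = 0.00441176/0.244412 = 1.805 %.

1.805 %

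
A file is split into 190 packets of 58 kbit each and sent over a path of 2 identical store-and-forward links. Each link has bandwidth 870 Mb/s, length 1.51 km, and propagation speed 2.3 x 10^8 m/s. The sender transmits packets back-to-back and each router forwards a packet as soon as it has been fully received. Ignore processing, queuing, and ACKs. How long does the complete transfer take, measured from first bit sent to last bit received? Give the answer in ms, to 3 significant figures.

Per-hop transmission t_tx = L/R = 58000/870000000 = 0.0666667 ms.
Per-hop propagation t_prop = 1510/2.3e+08 = 0.00656522 ms.
Pipeline fill: first packet needs 2·t_tx to clear all hops; remaining 189 packets each add one t_tx.
Total = (2+190-1)·t_tx + 2·t_prop = 191·0.0666667 + 2·0.00656522 = 12.7 ms.

12.7 ms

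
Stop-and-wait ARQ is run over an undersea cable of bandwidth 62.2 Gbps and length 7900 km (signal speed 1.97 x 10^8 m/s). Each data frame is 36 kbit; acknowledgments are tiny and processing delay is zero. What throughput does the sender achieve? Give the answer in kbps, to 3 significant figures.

449 kbps

t_tx = L/R = 36000/62200000000 = 5.78778e-07 s.
t_prop = 7900000/197000000 = 0.0401015 s; RTT = 0.080203 s.
Cycle = t_tx + RTT = 0.0802036 s.
Throughput = L / cycle = 36000 / 0.0802036 = 449 kbps.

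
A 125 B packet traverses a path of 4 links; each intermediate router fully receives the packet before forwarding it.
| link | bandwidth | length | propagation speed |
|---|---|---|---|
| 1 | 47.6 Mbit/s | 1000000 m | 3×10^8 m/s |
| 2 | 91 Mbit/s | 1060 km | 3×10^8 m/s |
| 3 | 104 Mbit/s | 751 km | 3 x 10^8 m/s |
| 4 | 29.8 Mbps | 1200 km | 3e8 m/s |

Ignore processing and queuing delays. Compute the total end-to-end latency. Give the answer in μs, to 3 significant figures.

L = 125 × 8 = 1000 bits.
Transmission delays (L/R per hop): 21.0084, 10.989, 9.61538, 33.557 μs; sum = 75.1698 μs.
Propagation delays (d/s per hop): 3333.33, 3533.33, 2503.33, 4000 μs; sum = 13370 μs.
End-to-end = 13400 μs.

13400 μs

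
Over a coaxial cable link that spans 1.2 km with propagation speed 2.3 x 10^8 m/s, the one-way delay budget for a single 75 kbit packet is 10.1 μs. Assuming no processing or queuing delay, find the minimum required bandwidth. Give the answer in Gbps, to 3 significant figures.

15.4 Gbps

Propagation delay = 1200 / 2.3e+08 = 5.21739 μs.
Transmission budget = 10.1 − 5.21739 = 4.88261 μs.
R ≥ L / t_tx = 75000 bits / 4.88261e-06 s = 15.4 Gbps.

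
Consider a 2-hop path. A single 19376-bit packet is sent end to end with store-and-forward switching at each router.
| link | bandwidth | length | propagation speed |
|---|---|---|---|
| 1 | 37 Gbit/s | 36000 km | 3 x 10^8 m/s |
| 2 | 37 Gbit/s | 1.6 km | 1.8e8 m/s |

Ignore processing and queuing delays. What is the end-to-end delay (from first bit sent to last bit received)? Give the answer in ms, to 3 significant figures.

Transmission delay per hop = L/R = 19376/37000000000 = 0.000523676 ms; 2 hops → 0.00104735 ms.
Propagation delays (d/s per hop): 120, 0.00888889 ms; sum = 120.009 ms.
End-to-end = 120 ms.

120 ms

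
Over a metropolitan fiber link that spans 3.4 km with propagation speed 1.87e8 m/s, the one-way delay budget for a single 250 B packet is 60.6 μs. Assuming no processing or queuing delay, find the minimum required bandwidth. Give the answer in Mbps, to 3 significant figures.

L = 2000 bits.
Propagation delay = 3400 / 187000000 = 18.1818 μs.
Transmission budget = 60.6 − 18.1818 = 42.4182 μs.
R ≥ L / t_tx = 2000 bits / 4.24182e-05 s = 47.1 Mbps.

47.1 Mbps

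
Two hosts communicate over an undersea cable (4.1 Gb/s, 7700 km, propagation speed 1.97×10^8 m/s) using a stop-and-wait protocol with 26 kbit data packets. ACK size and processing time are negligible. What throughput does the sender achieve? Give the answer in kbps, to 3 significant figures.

t_tx = L/R = 26000/4.1e+09 = 6.34146e-06 s.
t_prop = 7700000/197000000 = 0.0390863 s; RTT = 0.0781726 s.
Cycle = t_tx + RTT = 0.0781789 s.
Throughput = L / cycle = 26000 / 0.0781789 = 333 kbps.

333 kbps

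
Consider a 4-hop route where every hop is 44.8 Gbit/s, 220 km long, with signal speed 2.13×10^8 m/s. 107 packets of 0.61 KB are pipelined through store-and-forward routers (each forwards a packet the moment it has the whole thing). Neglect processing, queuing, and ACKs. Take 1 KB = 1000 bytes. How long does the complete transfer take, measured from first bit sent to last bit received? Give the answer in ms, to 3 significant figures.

Per-hop transmission t_tx = L/R = 4880/44800000000 = 0.000108929 ms.
Per-hop propagation t_prop = 220000/213000000 = 1.03286 ms.
Pipeline fill: first packet needs 4·t_tx to clear all hops; remaining 106 packets each add one t_tx.
Total = (4+107-1)·t_tx + 4·t_prop = 110·0.000108929 + 4·1.03286 = 4.14 ms.

4.14 ms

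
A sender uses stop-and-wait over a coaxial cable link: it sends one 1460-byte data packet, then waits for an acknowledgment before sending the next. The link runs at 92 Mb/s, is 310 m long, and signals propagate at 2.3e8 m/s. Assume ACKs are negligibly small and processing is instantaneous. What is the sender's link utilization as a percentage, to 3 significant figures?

97.9 %

t_tx = L/R = 11680/92000000 = 0.000126957 s.
t_prop = 310/2.3e+08 = 1.34783e-06 s; RTT = 2.69565e-06 s.
Cycle = t_tx + RTT = 0.000129652 s.
Utilization = t_tx / cycle = 0.000126957/0.000129652 = 97.9 %.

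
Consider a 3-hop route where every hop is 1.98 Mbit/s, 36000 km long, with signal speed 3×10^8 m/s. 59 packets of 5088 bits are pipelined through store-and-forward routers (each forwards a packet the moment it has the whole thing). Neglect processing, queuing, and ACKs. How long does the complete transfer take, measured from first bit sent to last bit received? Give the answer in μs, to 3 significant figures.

517000 μs

Per-hop transmission t_tx = L/R = 5088/1980000 = 2569.7 μs.
Per-hop propagation t_prop = 36000000/300000000 = 120000 μs.
Pipeline fill: first packet needs 3·t_tx to clear all hops; remaining 58 packets each add one t_tx.
Total = (3+59-1)·t_tx + 3·t_prop = 61·2569.7 + 3·120000 = 517000 μs.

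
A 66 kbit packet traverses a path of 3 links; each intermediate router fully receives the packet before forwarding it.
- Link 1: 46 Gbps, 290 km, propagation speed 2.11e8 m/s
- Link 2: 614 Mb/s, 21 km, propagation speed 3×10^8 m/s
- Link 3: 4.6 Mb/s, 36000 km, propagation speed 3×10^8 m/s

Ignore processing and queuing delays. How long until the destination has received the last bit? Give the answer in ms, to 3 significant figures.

L = 66000 bits.
Transmission delays (L/R per hop): 0.00143478, 0.107492, 14.3478 ms; sum = 14.4568 ms.
Propagation delays (d/s per hop): 1.37441, 0.07, 120 ms; sum = 121.444 ms.
End-to-end = 136 ms.

136 ms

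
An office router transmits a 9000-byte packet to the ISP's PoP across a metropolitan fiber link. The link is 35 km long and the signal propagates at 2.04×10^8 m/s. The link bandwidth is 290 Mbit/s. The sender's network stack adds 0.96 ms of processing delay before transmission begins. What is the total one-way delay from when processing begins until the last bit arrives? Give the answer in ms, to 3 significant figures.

L = 9000 × 8 = 72000 bits.
Transmission delay = L/R = 72000 / 290000000 = 0.248276 ms.
Propagation delay = d/s = 35000 m / 204000000 m/s = 0.171569 ms.
Plus processing delay 0.96 ms = 0.96 ms.
Total = 1.38 ms.

1.38 ms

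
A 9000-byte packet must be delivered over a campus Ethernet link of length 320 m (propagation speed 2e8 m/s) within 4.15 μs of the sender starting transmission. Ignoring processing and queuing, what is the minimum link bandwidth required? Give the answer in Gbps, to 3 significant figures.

L = 72000 bits.
Propagation delay = 320 / 200000000 = 1.6 μs.
Transmission budget = 4.15 − 1.6 = 2.55 μs.
R ≥ L / t_tx = 72000 bits / 2.55e-06 s = 28.2 Gbps.

28.2 Gbps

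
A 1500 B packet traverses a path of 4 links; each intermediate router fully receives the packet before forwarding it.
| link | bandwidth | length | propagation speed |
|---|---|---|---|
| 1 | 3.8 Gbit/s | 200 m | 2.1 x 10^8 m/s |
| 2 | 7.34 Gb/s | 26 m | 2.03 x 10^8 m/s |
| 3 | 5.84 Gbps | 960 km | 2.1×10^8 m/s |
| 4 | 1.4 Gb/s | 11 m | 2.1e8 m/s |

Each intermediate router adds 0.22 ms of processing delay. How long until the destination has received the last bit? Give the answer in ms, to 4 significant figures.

5.248 ms

L = 1500 × 8 = 12000 bits.
Transmission delays (L/R per hop): 0.00315789, 0.00163488, 0.00205479, 0.00857143 ms; sum = 0.015419 ms.
Propagation delays (d/s per hop): 0.000952381, 0.000128079, 4.57143, 5.2381e-05 ms; sum = 4.57256 ms.
Processing at 3 router(s): 3 × 0.22 ms = 0.66 ms.
End-to-end = 5.248 ms.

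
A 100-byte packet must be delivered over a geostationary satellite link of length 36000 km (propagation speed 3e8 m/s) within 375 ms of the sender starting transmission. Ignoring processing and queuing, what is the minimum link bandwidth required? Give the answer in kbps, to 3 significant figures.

L = 800 bits.
Propagation delay = 36000000 / 300000000 = 120 ms.
Transmission budget = 375 − 120 = 255 ms.
R ≥ L / t_tx = 800 bits / 0.255 s = 3.14 kbps.

3.14 kbps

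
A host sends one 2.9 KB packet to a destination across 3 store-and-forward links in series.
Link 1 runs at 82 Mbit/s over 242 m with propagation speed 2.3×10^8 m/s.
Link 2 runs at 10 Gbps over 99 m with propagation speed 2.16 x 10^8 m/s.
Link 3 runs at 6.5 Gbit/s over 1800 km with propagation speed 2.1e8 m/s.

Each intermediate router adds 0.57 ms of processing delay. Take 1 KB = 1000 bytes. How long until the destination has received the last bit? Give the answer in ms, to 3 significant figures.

L = 23200 bits.
Transmission delays (L/R per hop): 0.282927, 0.00232, 0.00356923 ms; sum = 0.288816 ms.
Propagation delays (d/s per hop): 0.00105217, 0.000458333, 8.57143 ms; sum = 8.57294 ms.
Processing at 2 router(s): 2 × 0.57 ms = 1.14 ms.
End-to-end = 10.0 ms.

10.0 ms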